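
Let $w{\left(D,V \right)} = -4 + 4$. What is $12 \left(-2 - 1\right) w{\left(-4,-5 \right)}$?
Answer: $0$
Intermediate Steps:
$w{\left(D,V \right)} = 0$
$12 \left(-2 - 1\right) w{\left(-4,-5 \right)} = 12 \left(-2 - 1\right) 0 = 12 \left(-3\right) 0 = \left(-36\right) 0 = 0$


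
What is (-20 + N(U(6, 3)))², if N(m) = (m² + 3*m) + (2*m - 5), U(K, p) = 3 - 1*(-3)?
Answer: 1681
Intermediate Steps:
U(K, p) = 6 (U(K, p) = 3 + 3 = 6)
N(m) = -5 + m² + 5*m (N(m) = (m² + 3*m) + (-5 + 2*m) = -5 + m² + 5*m)
(-20 + N(U(6, 3)))² = (-20 + (-5 + 6² + 5*6))² = (-20 + (-5 + 36 + 30))² = (-20 + 61)² = 41² = 1681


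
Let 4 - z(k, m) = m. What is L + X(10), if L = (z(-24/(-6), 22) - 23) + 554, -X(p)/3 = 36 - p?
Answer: 435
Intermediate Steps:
z(k, m) = 4 - m
X(p) = -108 + 3*p (X(p) = -3*(36 - p) = -108 + 3*p)
L = 513 (L = ((4 - 1*22) - 23) + 554 = ((4 - 22) - 23) + 554 = (-18 - 23) + 554 = -41 + 554 = 513)
L + X(10) = 513 + (-108 + 3*10) = 513 + (-108 + 30) = 513 - 78 = 435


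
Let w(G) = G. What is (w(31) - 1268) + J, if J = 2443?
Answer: 1206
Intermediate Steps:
(w(31) - 1268) + J = (31 - 1268) + 2443 = -1237 + 2443 = 1206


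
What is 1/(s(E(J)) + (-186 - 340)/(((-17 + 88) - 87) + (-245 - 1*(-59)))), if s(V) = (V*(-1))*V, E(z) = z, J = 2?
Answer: -101/141 ≈ -0.71631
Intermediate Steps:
s(V) = -V² (s(V) = (-V)*V = -V²)
1/(s(E(J)) + (-186 - 340)/(((-17 + 88) - 87) + (-245 - 1*(-59)))) = 1/(-1*2² + (-186 - 340)/(((-17 + 88) - 87) + (-245 - 1*(-59)))) = 1/(-1*4 - 526/((71 - 87) + (-245 + 59))) = 1/(-4 - 526/(-16 - 186)) = 1/(-4 - 526/(-202)) = 1/(-4 - 526*(-1/202)) = 1/(-4 + 263/101) = 1/(-141/101) = -101/141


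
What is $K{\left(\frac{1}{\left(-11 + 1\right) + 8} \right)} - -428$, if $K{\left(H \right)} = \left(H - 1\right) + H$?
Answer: $426$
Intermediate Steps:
$K{\left(H \right)} = -1 + 2 H$ ($K{\left(H \right)} = \left(-1 + H\right) + H = -1 + 2 H$)
$K{\left(\frac{1}{\left(-11 + 1\right) + 8} \right)} - -428 = \left(-1 + \frac{2}{\left(-11 + 1\right) + 8}\right) - -428 = \left(-1 + \frac{2}{-10 + 8}\right) + 428 = \left(-1 + \frac{2}{-2}\right) + 428 = \left(-1 + 2 \left(- \frac{1}{2}\right)\right) + 428 = \left(-1 - 1\right) + 428 = -2 + 428 = 426$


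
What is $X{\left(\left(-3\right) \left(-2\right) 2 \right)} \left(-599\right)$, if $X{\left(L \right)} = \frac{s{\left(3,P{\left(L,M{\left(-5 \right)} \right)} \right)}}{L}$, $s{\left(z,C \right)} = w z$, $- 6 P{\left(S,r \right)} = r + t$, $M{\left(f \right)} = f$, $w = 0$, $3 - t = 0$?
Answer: $0$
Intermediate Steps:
$t = 3$ ($t = 3 - 0 = 3 + 0 = 3$)
$P{\left(S,r \right)} = - \frac{1}{2} - \frac{r}{6}$ ($P{\left(S,r \right)} = - \frac{r + 3}{6} = - \frac{3 + r}{6} = - \frac{1}{2} - \frac{r}{6}$)
$s{\left(z,C \right)} = 0$ ($s{\left(z,C \right)} = 0 z = 0$)
$X{\left(L \right)} = 0$ ($X{\left(L \right)} = \frac{0}{L} = 0$)
$X{\left(\left(-3\right) \left(-2\right) 2 \right)} \left(-599\right) = 0 \left(-599\right) = 0$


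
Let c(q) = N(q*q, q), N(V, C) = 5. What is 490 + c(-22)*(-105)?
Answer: -35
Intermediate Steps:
c(q) = 5
490 + c(-22)*(-105) = 490 + 5*(-105) = 490 - 525 = -35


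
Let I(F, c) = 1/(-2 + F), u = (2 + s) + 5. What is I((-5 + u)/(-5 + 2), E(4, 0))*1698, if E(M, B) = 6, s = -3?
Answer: -5094/5 ≈ -1018.8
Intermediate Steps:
u = 4 (u = (2 - 3) + 5 = -1 + 5 = 4)
I((-5 + u)/(-5 + 2), E(4, 0))*1698 = 1698/(-2 + (-5 + 4)/(-5 + 2)) = 1698/(-2 - 1/(-3)) = 1698/(-2 - 1*(-⅓)) = 1698/(-2 + ⅓) = 1698/(-5/3) = -⅗*1698 = -5094/5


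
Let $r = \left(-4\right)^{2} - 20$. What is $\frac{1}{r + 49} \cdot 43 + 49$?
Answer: $\frac{2248}{45} \approx 49.956$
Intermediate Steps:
$r = -4$ ($r = 16 - 20 = -4$)
$\frac{1}{r + 49} \cdot 43 + 49 = \frac{1}{-4 + 49} \cdot 43 + 49 = \frac{1}{45} \cdot 43 + 49 = \frac{43}{45} + 49 = \frac{2248}{45}$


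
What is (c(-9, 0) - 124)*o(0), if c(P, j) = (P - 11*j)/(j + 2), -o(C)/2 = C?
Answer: 0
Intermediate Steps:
o(C) = -2*C
c(P, j) = (P - 11*j)/(2 + j)
(c(-9, 0) - 124)*o(0) = ((-9 - 11*0)/(2 + 0) - 124)*(-2*0) = ((-9 + 0)/2 - 124)*0 = ((½)*(-9) - 124)*0 = (-9/2 - 124)*0 = -257/2*0 = 0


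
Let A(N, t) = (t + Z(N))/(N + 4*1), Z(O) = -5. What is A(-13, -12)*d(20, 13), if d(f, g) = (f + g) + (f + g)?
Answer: 374/3 ≈ 124.67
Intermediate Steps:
A(N, t) = (-5 + t)/(4 + N) (A(N, t) = (t - 5)/(N + 4*1) = (-5 + t)/(N + 4) = (-5 + t)/(4 + N))
d(f, g) = 2*f + 2*g
A(-13, -12)*d(20, 13) = ((-5 - 12)/(4 - 13))*(2*20 + 2*13) = (-17/(-9))*(40 + 26) = -⅑*(-17)*66 = (17/9)*66 = 374/3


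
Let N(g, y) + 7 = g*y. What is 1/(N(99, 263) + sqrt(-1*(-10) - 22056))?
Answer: 13015/338791473 - I*sqrt(22046)/677582946 ≈ 3.8416e-5 - 2.1913e-7*I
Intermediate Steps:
N(g, y) = -7 + g*y
1/(N(99, 263) + sqrt(-1*(-10) - 22056)) = 1/((-7 + 99*263) + sqrt(-1*(-10) - 22056)) = 1/((-7 + 26037) + sqrt(10 - 22056)) = 1/(26030 + sqrt(-22046)) = 1/(26030 + I*sqrt(22046))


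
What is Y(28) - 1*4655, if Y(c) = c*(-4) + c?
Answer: -4739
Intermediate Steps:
Y(c) = -3*c (Y(c) = -4*c + c = -3*c)
Y(28) - 1*4655 = -3*28 - 1*4655 = -84 - 4655 = -4739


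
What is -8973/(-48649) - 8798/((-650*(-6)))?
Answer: -196509601/94865550 ≈ -2.0715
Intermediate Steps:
-8973/(-48649) - 8798/((-650*(-6))) = -8973*(-1/48649) - 8798/3900 = 8973/48649 - 8798*1/3900 = 8973/48649 - 4399/1950 = -196509601/94865550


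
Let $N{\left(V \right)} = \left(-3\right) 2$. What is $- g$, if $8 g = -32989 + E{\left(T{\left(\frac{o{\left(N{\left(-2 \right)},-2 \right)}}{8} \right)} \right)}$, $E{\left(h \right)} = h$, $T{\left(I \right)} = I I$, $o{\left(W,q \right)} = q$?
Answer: $\frac{527823}{128} \approx 4123.6$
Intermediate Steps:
$N{\left(V \right)} = -6$
$T{\left(I \right)} = I^{2}$
$g = - \frac{527823}{128}$ ($g = \frac{-32989 + \left(- \frac{2}{8}\right)^{2}}{8} = \frac{-32989 + \left(\left(-2\right) \frac{1}{8}\right)^{2}}{8} = \frac{-32989 + \left(- \frac{1}{4}\right)^{2}}{8} = \frac{-32989 + \frac{1}{16}}{8} = \frac{1}{8} \left(- \frac{527823}{16}\right) = - \frac{527823}{128} \approx -4123.6$)
$- g = \left(-1\right) \left(- \frac{527823}{128}\right) = \frac{527823}{128}$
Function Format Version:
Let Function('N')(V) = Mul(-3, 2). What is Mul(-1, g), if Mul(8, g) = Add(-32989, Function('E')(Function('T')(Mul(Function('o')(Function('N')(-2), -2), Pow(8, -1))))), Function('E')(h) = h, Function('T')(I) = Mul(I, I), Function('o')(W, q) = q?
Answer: Rational(527823, 128) ≈ 4123.6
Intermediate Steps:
Function('N')(V) = -6
Function('T')(I) = Pow(I, 2)
g = Rational(-527823, 128) (g = Mul(Rational(1, 8), Add(-32989, Pow(Mul(-2, Pow(8, -1)), 2))) = Mul(Rational(1, 8), Add(-32989, Pow(Mul(-2, Rational(1, 8)), 2))) = Mul(Rational(1, 8), Add(-32989, Pow(Rational(-1, 4), 2))) = Mul(Rational(1, 8), Add(-32989, Rational(1, 16))) = Mul(Rational(1, 8), Rational(-527823, 16)) = Rational(-527823, 128) ≈ -4123.6)
Mul(-1, g) = Mul(-1, Rational(-527823, 128)) = Rational(527823, 128)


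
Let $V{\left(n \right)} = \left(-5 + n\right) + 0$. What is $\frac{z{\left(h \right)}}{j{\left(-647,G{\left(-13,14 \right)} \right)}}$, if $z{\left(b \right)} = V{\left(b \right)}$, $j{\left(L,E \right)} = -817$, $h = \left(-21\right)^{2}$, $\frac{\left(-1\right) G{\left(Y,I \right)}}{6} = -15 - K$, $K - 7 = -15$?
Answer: $- \frac{436}{817} \approx -0.53366$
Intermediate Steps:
$K = -8$ ($K = 7 - 15 = -8$)
$G{\left(Y,I \right)} = 42$ ($G{\left(Y,I \right)} = - 6 \left(-15 - -8\right) = - 6 \left(-15 + 8\right) = \left(-6\right) \left(-7\right) = 42$)
$h = 441$
$V{\left(n \right)} = -5 + n$
$z{\left(b \right)} = -5 + b$
$\frac{z{\left(h \right)}}{j{\left(-647,G{\left(-13,14 \right)} \right)}} = \frac{-5 + 441}{-817} = 436 \left(- \frac{1}{817}\right) = - \frac{436}{817}$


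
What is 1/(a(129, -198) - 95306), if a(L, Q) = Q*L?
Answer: -1/120848 ≈ -8.2749e-6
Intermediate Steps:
a(L, Q) = L*Q
1/(a(129, -198) - 95306) = 1/(129*(-198) - 95306) = 1/(-25542 - 95306) = 1/(-120848) = -1/120848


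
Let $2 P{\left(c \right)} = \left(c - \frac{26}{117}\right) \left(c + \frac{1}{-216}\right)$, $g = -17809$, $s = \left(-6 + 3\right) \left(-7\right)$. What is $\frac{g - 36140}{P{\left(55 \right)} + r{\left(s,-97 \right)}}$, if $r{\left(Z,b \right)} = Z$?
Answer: $- \frac{29964816}{848285} \approx -35.324$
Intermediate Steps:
$s = 21$ ($s = \left(-3\right) \left(-7\right) = 21$)
$P{\left(c \right)} = \frac{\left(- \frac{2}{9} + c\right) \left(- \frac{1}{216} + c\right)}{2}$ ($P{\left(c \right)} = \frac{\left(c - \frac{26}{117}\right) \left(c + \frac{1}{-216}\right)}{2} = \frac{\left(c - \frac{2}{9}\right) \left(c - \frac{1}{216}\right)}{2} = \frac{\left(c - \frac{2}{9}\right) \left(- \frac{1}{216} + c\right)}{2} = \frac{\left(- \frac{2}{9} + c\right) \left(- \frac{1}{216} + c\right)}{2}$)
$\frac{g - 36140}{P{\left(55 \right)} + r{\left(s,-97 \right)}} = \frac{-17809 - 36140}{\left(\frac{1}{1944} + \frac{55^{2}}{2} - \frac{2695}{432}\right) + 21} = - \frac{53949}{\left(\frac{1}{1944} + \frac{1}{2} \cdot 3025 - \frac{2695}{432}\right) + 21} = - \frac{53949}{\left(\frac{1}{1944} + \frac{3025}{2} - \frac{2695}{432}\right) + 21} = - \frac{53949}{\frac{5856347}{3888} + 21} = - \frac{53949}{\frac{5937995}{3888}} = \left(-53949\right) \frac{3888}{5937995} = - \frac{29964816}{848285}$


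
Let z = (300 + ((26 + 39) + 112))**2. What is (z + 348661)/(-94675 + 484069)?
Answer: 288095/194697 ≈ 1.4797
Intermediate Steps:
z = 227529 (z = (300 + (65 + 112))**2 = (300 + 177)**2 = 477**2 = 227529)
(z + 348661)/(-94675 + 484069) = (227529 + 348661)/(-94675 + 484069) = 576190/389394 = 576190*(1/389394) = 288095/194697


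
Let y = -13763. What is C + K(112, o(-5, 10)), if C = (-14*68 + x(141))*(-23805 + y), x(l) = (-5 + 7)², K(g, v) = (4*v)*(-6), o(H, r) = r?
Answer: 35614224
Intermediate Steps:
K(g, v) = -24*v
x(l) = 4 (x(l) = 2² = 4)
C = 35614464 (C = (-14*68 + 4)*(-23805 - 13763) = (-952 + 4)*(-37568) = -948*(-37568) = 35614464)
C + K(112, o(-5, 10)) = 35614464 - 24*10 = 35614464 - 240 = 35614224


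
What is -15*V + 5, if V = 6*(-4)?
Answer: 365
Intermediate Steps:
V = -24
-15*V + 5 = -15*(-24) + 5 = 360 + 5 = 365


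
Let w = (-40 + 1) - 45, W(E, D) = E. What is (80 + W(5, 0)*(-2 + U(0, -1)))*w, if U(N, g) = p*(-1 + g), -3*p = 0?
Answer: -5880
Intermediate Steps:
w = -84 (w = -39 - 45 = -84)
p = 0 (p = -⅓*0 = 0)
U(N, g) = 0 (U(N, g) = 0*(-1 + g) = 0)
(80 + W(5, 0)*(-2 + U(0, -1)))*w = (80 + 5*(-2 + 0))*(-84) = (80 + 5*(-2))*(-84) = (80 - 10)*(-84) = 70*(-84) = -5880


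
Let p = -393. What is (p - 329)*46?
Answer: -33212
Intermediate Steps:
(p - 329)*46 = (-393 - 329)*46 = -722*46 = -33212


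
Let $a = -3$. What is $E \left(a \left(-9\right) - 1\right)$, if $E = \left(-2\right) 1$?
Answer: $-52$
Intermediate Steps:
$E = -2$
$E \left(a \left(-9\right) - 1\right) = - 2 \left(\left(-3\right) \left(-9\right) - 1\right) = - 2 \left(27 - 1\right) = \left(-2\right) 26 = -52$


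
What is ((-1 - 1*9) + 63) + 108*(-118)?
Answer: -12691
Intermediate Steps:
((-1 - 1*9) + 63) + 108*(-118) = ((-1 - 9) + 63) - 12744 = (-10 + 63) - 12744 = 53 - 12744 = -12691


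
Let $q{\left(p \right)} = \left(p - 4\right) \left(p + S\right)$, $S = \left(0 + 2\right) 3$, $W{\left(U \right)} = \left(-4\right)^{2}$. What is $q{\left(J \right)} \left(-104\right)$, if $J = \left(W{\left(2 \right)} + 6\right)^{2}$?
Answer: $-24460800$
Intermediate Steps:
$W{\left(U \right)} = 16$
$S = 6$ ($S = 2 \cdot 3 = 6$)
$J = 484$ ($J = \left(16 + 6\right)^{2} = 22^{2} = 484$)
$q{\left(p \right)} = \left(-4 + p\right) \left(6 + p\right)$ ($q{\left(p \right)} = \left(p - 4\right) \left(p + 6\right) = \left(-4 + p\right) \left(6 + p\right)$)
$q{\left(J \right)} \left(-104\right) = \left(-24 + 484^{2} + 2 \cdot 484\right) \left(-104\right) = \left(-24 + 234256 + 968\right) \left(-104\right) = 235200 \left(-104\right) = -24460800$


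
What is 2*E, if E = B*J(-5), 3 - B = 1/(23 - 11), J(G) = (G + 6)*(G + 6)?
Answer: 35/6 ≈ 5.8333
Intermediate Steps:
J(G) = (6 + G)² (J(G) = (6 + G)*(6 + G) = (6 + G)²)
B = 35/12 (B = 3 - 1/(23 - 11) = 3 - 1/12 = 35/12 ≈ 2.9167)
E = 35/12 (E = 35*(6 - 5)²/12 = (35/12)*1² = (35/12)*1 = 35/12 ≈ 2.9167)
2*E = 2*(35/12) = 35/6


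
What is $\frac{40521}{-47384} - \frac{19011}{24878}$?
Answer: $- \frac{954449331}{589409576} \approx -1.6193$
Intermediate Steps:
$\frac{40521}{-47384} - \frac{19011}{24878} = 40521 \left(- \frac{1}{47384}\right) - \frac{19011}{24878} = - \frac{40521}{47384} - \frac{19011}{24878} = - \frac{954449331}{589409576}$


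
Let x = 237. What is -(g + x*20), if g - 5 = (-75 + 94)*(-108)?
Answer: -2693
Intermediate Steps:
g = -2047 (g = 5 + (-75 + 94)*(-108) = 5 + 19*(-108) = 5 - 2052 = -2047)
-(g + x*20) = -(-2047 + 237*20) = -(-2047 + 4740) = -1*2693 = -2693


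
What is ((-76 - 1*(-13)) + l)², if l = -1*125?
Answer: 35344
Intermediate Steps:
l = -125
((-76 - 1*(-13)) + l)² = ((-76 - 1*(-13)) - 125)² = ((-76 + 13) - 125)² = (-63 - 125)² = (-188)² = 35344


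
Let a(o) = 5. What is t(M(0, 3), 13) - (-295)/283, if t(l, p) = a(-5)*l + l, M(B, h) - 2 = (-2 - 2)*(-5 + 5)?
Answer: 3691/283 ≈ 13.042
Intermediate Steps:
M(B, h) = 2 (M(B, h) = 2 + (-2 - 2)*(-5 + 5) = 2 - 4*0 = 2 + 0 = 2)
t(l, p) = 6*l (t(l, p) = 5*l + l = 6*l)
t(M(0, 3), 13) - (-295)/283 = 6*2 - (-295)/283 = 12 - (-295)/283 = 12 - 1*(-295/283) = 12 + 295/283 = 3691/283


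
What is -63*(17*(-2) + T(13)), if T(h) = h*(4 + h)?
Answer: -11781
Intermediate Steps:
-63*(17*(-2) + T(13)) = -63*(17*(-2) + 13*(4 + 13)) = -63*(-34 + 13*17) = -63*(-34 + 221) = -63*187 = -11781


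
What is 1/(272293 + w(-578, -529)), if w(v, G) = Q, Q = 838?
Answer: 1/273131 ≈ 3.6612e-6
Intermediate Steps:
w(v, G) = 838
1/(272293 + w(-578, -529)) = 1/(272293 + 838) = 1/273131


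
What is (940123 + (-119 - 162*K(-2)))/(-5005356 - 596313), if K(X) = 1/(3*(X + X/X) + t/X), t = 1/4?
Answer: -23501396/140041725 ≈ -0.16782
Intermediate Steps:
t = 1/4 ≈ 0.25000
K(X) = 1/(3 + 3*X + 1/(4*X)) (K(X) = 1/(3*(X + X/X) + 1/(4*X)) = 1/(3*(X + 1) + 1/(4*X)) = 1/(3*(1 + X) + 1/(4*X)) = 1/((3 + 3*X) + 1/(4*X)) = 1/(3 + 3*X + 1/(4*X)))
(940123 + (-119 - 162*K(-2)))/(-5005356 - 596313) = (940123 + (-119 - 648*(-2)/(1 + 12*(-2) + 12*(-2)**2)))/(-5005356 - 596313) = (940123 + (-119 - 648*(-2)/(1 - 24 + 12*4)))/(-5601669) = (940123 + (-119 - 648*(-2)/(1 - 24 + 48)))*(-1/5601669) = (940123 + (-119 - 648*(-2)/25))*(-1/5601669) = (940123 + (-119 - 162*(-8/25)))*(-1/5601669) = (940123 + (-119 + 1296/25))*(-1/5601669) = (940123 - 1679/25)*(-1/5601669) = (23501396/25)*(-1/5601669) = -23501396/140041725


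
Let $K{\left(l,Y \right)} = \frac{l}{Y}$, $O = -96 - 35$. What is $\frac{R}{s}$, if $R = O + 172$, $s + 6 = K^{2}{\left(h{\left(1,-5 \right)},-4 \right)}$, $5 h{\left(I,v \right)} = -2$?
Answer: $- \frac{4100}{599} \approx -6.8447$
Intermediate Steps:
$h{\left(I,v \right)} = - \frac{2}{5}$ ($h{\left(I,v \right)} = \frac{1}{5} \left(-2\right) = - \frac{2}{5}$)
$O = -131$ ($O = -96 - 35 = -131$)
$s = - \frac{599}{100}$ ($s = -6 + \left(- \frac{2}{5 \left(-4\right)}\right)^{2} = -6 + \left(\left(- \frac{2}{5}\right) \left(- \frac{1}{4}\right)\right)^{2} = -6 + \left(\frac{1}{10}\right)^{2} = -6 + \frac{1}{100} = - \frac{599}{100} \approx -5.99$)
$R = 41$ ($R = -131 + 172 = 41$)
$\frac{R}{s} = \frac{41}{- \frac{599}{100}} = 41 \left(- \frac{100}{599}\right) = - \frac{4100}{599}$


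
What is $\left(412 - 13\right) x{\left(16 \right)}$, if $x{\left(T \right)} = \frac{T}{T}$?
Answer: $399$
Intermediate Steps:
$x{\left(T \right)} = 1$
$\left(412 - 13\right) x{\left(16 \right)} = \left(412 - 13\right) 1 = 399 \cdot 1 = 399$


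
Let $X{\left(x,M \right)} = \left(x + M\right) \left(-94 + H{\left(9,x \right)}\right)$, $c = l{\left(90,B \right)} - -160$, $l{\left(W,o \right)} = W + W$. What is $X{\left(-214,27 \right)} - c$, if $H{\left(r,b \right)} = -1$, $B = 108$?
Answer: $17425$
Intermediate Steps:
$l{\left(W,o \right)} = 2 W$
$c = 340$ ($c = 2 \cdot 90 - -160 = 180 + 160 = 340$)
$X{\left(x,M \right)} = - 95 M - 95 x$ ($X{\left(x,M \right)} = \left(x + M\right) \left(-94 - 1\right) = \left(M + x\right) \left(-95\right) = - 95 M - 95 x$)
$X{\left(-214,27 \right)} - c = \left(\left(-95\right) 27 - -20330\right) - 340 = \left(-2565 + 20330\right) - 340 = 17765 - 340 = 17425$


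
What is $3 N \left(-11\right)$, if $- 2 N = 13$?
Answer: $\frac{429}{2} \approx 214.5$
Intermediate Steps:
$N = - \frac{13}{2}$ ($N = \left(- \frac{1}{2}\right) 13 = - \frac{13}{2} \approx -6.5$)
$3 N \left(-11\right) = 3 \left(- \frac{13}{2}\right) \left(-11\right) = \left(- \frac{39}{2}\right) \left(-11\right) = \frac{429}{2}$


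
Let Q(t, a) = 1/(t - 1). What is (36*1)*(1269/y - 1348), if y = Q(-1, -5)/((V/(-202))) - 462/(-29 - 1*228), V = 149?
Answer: -2850834348/94795 ≈ -30074.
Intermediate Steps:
Q(t, a) = 1/(-1 + t)
y = 94795/38293 (y = 1/((-1 - 1)*((149/(-202)))) - 462/(-29 - 1*228) = 1/((-2)*((149*(-1/202)))) - 462/(-29 - 228) = -1/(2*(-149/202)) - 462/(-257) = -1/2*(-202/149) - 462*(-1/257) = 101/149 + 462/257 = 94795/38293 ≈ 2.4755)
(36*1)*(1269/y - 1348) = (36*1)*(1269/(94795/38293) - 1348) = 36*(1269*(38293/94795) - 1348) = 36*(48593817/94795 - 1348) = 36*(-79189843/94795) = -2850834348/94795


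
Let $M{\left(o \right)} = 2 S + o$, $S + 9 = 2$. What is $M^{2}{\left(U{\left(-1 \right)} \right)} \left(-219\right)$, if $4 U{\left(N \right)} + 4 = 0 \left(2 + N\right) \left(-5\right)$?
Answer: $-49275$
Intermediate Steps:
$S = -7$ ($S = -9 + 2 = -7$)
$U{\left(N \right)} = -1$ ($U{\left(N \right)} = -1 + \frac{0 \left(2 + N\right) \left(-5\right)}{4} = -1 + \frac{0 \left(-10 - 5 N\right)}{4} = -1 + \frac{1}{4} \cdot 0 = -1 + 0 = -1$)
$M{\left(o \right)} = -14 + o$ ($M{\left(o \right)} = 2 \left(-7\right) + o = -14 + o$)
$M^{2}{\left(U{\left(-1 \right)} \right)} \left(-219\right) = \left(-14 - 1\right)^{2} \left(-219\right) = \left(-15\right)^{2} \left(-219\right) = 225 \left(-219\right) = -49275$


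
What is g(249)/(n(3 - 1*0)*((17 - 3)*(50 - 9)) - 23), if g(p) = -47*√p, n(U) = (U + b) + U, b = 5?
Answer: -47*√249/6291 ≈ -0.11789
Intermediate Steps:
n(U) = 5 + 2*U (n(U) = (U + 5) + U = (5 + U) + U = 5 + 2*U)
g(249)/(n(3 - 1*0)*((17 - 3)*(50 - 9)) - 23) = (-47*√249)/((5 + 2*(3 - 1*0))*((17 - 3)*(50 - 9)) - 23) = (-47*√249)/((5 + 2*(3 + 0))*(14*41) - 23) = (-47*√249)/((5 + 2*3)*574 - 23) = (-47*√249)/((5 + 6)*574 - 23) = (-47*√249)/(11*574 - 23) = (-47*√249)/(6314 - 23) = -47*√249/6291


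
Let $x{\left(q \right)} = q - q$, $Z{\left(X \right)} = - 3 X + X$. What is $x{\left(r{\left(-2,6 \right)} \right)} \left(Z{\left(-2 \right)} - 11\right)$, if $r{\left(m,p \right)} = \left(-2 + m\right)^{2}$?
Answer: $0$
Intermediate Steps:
$Z{\left(X \right)} = - 2 X$
$x{\left(q \right)} = 0$
$x{\left(r{\left(-2,6 \right)} \right)} \left(Z{\left(-2 \right)} - 11\right) = 0 \left(\left(-2\right) \left(-2\right) - 11\right) = 0 \left(4 - 11\right) = 0 \left(-7\right) = 0$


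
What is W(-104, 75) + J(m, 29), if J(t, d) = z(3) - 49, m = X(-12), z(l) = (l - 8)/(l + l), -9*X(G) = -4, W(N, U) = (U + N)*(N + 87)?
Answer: 2659/6 ≈ 443.17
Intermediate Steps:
W(N, U) = (87 + N)*(N + U) (W(N, U) = (N + U)*(87 + N) = (87 + N)*(N + U))
X(G) = 4/9 (X(G) = -⅑*(-4) = 4/9)
z(l) = (-8 + l)/(2*l) (z(l) = (-8 + l)/((2*l)) = (-8 + l)*(1/(2*l)) = (-8 + l)/(2*l))
m = 4/9 ≈ 0.44444
J(t, d) = -299/6 (J(t, d) = (½)*(-8 + 3)/3 - 49 = (½)*(⅓)*(-5) - 49 = -⅚ - 49 = -299/6)
W(-104, 75) + J(m, 29) = ((-104)² + 87*(-104) + 87*75 - 104*75) - 299/6 = (10816 - 9048 + 6525 - 7800) - 299/6 = 493 - 299/6 = 2659/6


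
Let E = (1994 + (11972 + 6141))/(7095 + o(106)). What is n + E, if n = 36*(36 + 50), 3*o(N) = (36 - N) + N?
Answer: 22023379/7107 ≈ 3098.8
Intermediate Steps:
o(N) = 12 (o(N) = ((36 - N) + N)/3 = (1/3)*36 = 12)
n = 3096 (n = 36*86 = 3096)
E = 20107/7107 (E = (1994 + (11972 + 6141))/(7095 + 12) = (1994 + 18113)/7107 = 20107*(1/7107) = 20107/7107 ≈ 2.8292)
n + E = 3096 + 20107/7107 = 22023379/7107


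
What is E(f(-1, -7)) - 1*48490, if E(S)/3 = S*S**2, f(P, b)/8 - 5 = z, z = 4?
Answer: 1071254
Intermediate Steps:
f(P, b) = 72 (f(P, b) = 40 + 8*4 = 40 + 32 = 72)
E(S) = 3*S**3 (E(S) = 3*(S*S**2) = 3*S**3)
E(f(-1, -7)) - 1*48490 = 3*72**3 - 1*48490 = 3*373248 - 48490 = 1119744 - 48490 = 1071254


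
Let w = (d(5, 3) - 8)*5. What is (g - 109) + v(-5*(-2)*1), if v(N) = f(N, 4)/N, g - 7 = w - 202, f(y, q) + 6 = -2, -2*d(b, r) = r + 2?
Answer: -3573/10 ≈ -357.30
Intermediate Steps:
d(b, r) = -1 - r/2 (d(b, r) = -(r + 2)/2 = -(2 + r)/2 = -1 - r/2)
f(y, q) = -8 (f(y, q) = -6 - 2 = -8)
w = -105/2 (w = ((-1 - ½*3) - 8)*5 = ((-1 - 3/2) - 8)*5 = (-5/2 - 8)*5 = -21/2*5 = -105/2 ≈ -52.500)
g = -495/2 (g = 7 + (-105/2 - 202) = 7 - 509/2 = -495/2 ≈ -247.50)
v(N) = -8/N
(g - 109) + v(-5*(-2)*1) = (-495/2 - 109) - 8/(-5*(-2)*1) = -713/2 - 8/(10*1) = -713/2 - 8/10 = -713/2 - 8*⅒ = -713/2 - ⅘ = -3573/10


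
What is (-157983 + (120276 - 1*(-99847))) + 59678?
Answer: 121818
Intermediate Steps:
(-157983 + (120276 - 1*(-99847))) + 59678 = (-157983 + (120276 + 99847)) + 59678 = (-157983 + 220123) + 59678 = 62140 + 59678 = 121818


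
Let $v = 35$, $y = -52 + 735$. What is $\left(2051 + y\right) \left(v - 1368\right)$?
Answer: $-3644422$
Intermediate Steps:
$y = 683$
$\left(2051 + y\right) \left(v - 1368\right) = \left(2051 + 683\right) \left(35 - 1368\right) = 2734 \left(-1333\right) = -3644422$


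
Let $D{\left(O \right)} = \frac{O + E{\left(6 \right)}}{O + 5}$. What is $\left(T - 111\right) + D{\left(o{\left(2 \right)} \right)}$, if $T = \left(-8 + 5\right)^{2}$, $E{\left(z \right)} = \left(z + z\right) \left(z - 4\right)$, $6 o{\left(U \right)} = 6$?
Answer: $- \frac{587}{6} \approx -97.833$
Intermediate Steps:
$o{\left(U \right)} = 1$ ($o{\left(U \right)} = \frac{1}{6} \cdot 6 = 1$)
$E{\left(z \right)} = 2 z \left(-4 + z\right)$
$T = 9$ ($T = \left(-3\right)^{2} = 9$)
$D{\left(O \right)} = \frac{24 + O}{5 + O}$ ($D{\left(O \right)} = \frac{O + 2 \cdot 6 \left(-4 + 6\right)}{O + 5} = \frac{O + 2 \cdot 6 \cdot 2}{5 + O} = \frac{O + 24}{5 + O} = \frac{24 + O}{5 + O}$)
$\left(T - 111\right) + D{\left(o{\left(2 \right)} \right)} = \left(9 - 111\right) + \frac{24 + 1}{5 + 1} = -102 + \frac{1}{6} \cdot 25 = -102 + \frac{25}{6} = - \frac{587}{6}$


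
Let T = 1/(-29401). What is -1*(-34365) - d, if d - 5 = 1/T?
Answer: 63761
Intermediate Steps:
T = -1/29401 ≈ -3.4012e-5
d = -29396 (d = 5 + 1/(-1/29401) = 5 - 29401 = -29396)
-1*(-34365) - d = -1*(-34365) - 1*(-29396) = 34365 + 29396 = 63761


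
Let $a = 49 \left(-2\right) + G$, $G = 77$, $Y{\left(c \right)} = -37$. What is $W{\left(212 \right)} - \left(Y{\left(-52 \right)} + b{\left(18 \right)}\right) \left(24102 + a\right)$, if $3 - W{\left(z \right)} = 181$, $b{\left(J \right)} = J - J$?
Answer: $890819$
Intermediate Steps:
$b{\left(J \right)} = 0$
$a = -21$ ($a = 49 \left(-2\right) + 77 = -98 + 77 = -21$)
$W{\left(z \right)} = -178$ ($W{\left(z \right)} = 3 - 181 = -178$)
$W{\left(212 \right)} - \left(Y{\left(-52 \right)} + b{\left(18 \right)}\right) \left(24102 + a\right) = -178 - \left(-37 + 0\right) \left(24102 - 21\right) = -178 - \left(-37\right) 24081 = -178 - -890997 = -178 + 890997 = 890819$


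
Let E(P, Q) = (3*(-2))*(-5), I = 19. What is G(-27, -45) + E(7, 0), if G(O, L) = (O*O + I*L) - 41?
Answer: -137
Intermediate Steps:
E(P, Q) = 30 (E(P, Q) = -6*(-5) = 30)
G(O, L) = -41 + O² + 19*L (G(O, L) = (O*O + 19*L) - 41 = (O² + 19*L) - 41 = -41 + O² + 19*L)
G(-27, -45) + E(7, 0) = (-41 + (-27)² + 19*(-45)) + 30 = (-41 + 729 - 855) + 30 = -167 + 30 = -137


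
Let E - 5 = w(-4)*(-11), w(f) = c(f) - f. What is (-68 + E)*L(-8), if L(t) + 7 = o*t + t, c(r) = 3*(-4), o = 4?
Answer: -1175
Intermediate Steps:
c(r) = -12
L(t) = -7 + 5*t (L(t) = -7 + (4*t + t) = -7 + 5*t)
w(f) = -12 - f
E = 93 (E = 5 + (-12 - 1*(-4))*(-11) = 5 + (-12 + 4)*(-11) = 5 - 8*(-11) = 5 + 88 = 93)
(-68 + E)*L(-8) = (-68 + 93)*(-7 + 5*(-8)) = 25*(-7 - 40) = 25*(-47) = -1175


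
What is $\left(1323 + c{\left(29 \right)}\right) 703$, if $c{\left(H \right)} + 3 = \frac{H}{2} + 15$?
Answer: $\frac{1897397}{2} \approx 9.487 \cdot 10^{5}$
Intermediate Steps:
$c{\left(H \right)} = 12 + \frac{H}{2}$ ($c{\left(H \right)} = -3 + \left(\frac{H}{2} + 15\right) = -3 + \left(15 + \frac{H}{2}\right) = 12 + \frac{H}{2}$)
$\left(1323 + c{\left(29 \right)}\right) 703 = \left(1323 + \left(12 + \frac{1}{2} \cdot 29\right)\right) 703 = \left(1323 + \left(12 + \frac{29}{2}\right)\right) 703 = \left(1323 + \frac{53}{2}\right) 703 = \frac{2699}{2} \cdot 703 = \frac{1897397}{2}$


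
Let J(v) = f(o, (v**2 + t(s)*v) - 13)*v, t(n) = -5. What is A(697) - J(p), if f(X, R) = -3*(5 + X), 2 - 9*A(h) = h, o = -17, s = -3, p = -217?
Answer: 69613/9 ≈ 7734.8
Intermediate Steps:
A(h) = 2/9 - h/9
f(X, R) = -15 - 3*X
J(v) = 36*v (J(v) = (-15 - 3*(-17))*v = (-15 + 51)*v = 36*v)
A(697) - J(p) = (2/9 - 1/9*697) - 36*(-217) = (2/9 - 697/9) - 1*(-7812) = -695/9 + 7812 = 69613/9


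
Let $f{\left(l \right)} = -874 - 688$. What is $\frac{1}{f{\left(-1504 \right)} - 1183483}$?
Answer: $- \frac{1}{1185045} \approx -8.4385 \cdot 10^{-7}$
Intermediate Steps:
$f{\left(l \right)} = -1562$ ($f{\left(l \right)} = -874 - 688 = -1562$)
$\frac{1}{f{\left(-1504 \right)} - 1183483} = \frac{1}{-1562 - 1183483} = \frac{1}{-1185045} = - \frac{1}{1185045}$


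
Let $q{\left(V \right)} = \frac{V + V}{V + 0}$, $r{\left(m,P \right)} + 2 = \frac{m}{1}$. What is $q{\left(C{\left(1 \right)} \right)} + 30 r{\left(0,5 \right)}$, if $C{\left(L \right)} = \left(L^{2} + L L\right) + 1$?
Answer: $-58$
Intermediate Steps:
$r{\left(m,P \right)} = -2 + m$ ($r{\left(m,P \right)} = -2 + \frac{m}{1} = -2 + m 1 = -2 + m$)
$C{\left(L \right)} = 1 + 2 L^{2}$ ($C{\left(L \right)} = \left(L^{2} + L^{2}\right) + 1 = 2 L^{2} + 1 = 1 + 2 L^{2}$)
$q{\left(V \right)} = 2$ ($q{\left(V \right)} = \frac{2 V}{V} = 2$)
$q{\left(C{\left(1 \right)} \right)} + 30 r{\left(0,5 \right)} = 2 + 30 \left(-2 + 0\right) = 2 + 30 \left(-2\right) = 2 - 60 = -58$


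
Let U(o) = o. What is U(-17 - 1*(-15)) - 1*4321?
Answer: -4323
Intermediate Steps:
U(-17 - 1*(-15)) - 1*4321 = (-17 - 1*(-15)) - 1*4321 = (-17 + 15) - 4321 = -2 - 4321 = -4323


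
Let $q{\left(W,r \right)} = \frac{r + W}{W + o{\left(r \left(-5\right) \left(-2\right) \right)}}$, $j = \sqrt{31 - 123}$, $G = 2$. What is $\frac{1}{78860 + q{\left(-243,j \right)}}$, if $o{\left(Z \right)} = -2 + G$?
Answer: $\frac{4656663189}{367229115747821} + \frac{486 i \sqrt{23}}{367229115747821} \approx 1.2681 \cdot 10^{-5} + 6.3469 \cdot 10^{-12} i$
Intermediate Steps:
$j = 2 i \sqrt{23}$ ($j = \sqrt{-92} = 2 i \sqrt{23} \approx 9.5917 i$)
$o{\left(Z \right)} = 0$ ($o{\left(Z \right)} = -2 + 2 = 0$)
$q{\left(W,r \right)} = \frac{W + r}{W}$ ($q{\left(W,r \right)} = \frac{r + W}{W + 0} = \frac{W + r}{W}$)
$\frac{1}{78860 + q{\left(-243,j \right)}} = \frac{1}{78860 + \frac{-243 + 2 i \sqrt{23}}{-243}} = \frac{1}{78860 - \frac{-243 + 2 i \sqrt{23}}{243}} = \frac{1}{78860 + \left(1 - \frac{2 i \sqrt{23}}{243}\right)} = \frac{1}{78861 - \frac{2 i \sqrt{23}}{243}}$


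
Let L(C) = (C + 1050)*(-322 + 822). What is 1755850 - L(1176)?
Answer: 642850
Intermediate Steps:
L(C) = 525000 + 500*C (L(C) = (1050 + C)*500 = 525000 + 500*C)
1755850 - L(1176) = 1755850 - (525000 + 500*1176) = 1755850 - (525000 + 588000) = 1755850 - 1*1113000 = 1755850 - 1113000 = 642850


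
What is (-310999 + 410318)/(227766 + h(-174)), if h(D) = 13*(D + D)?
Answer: 99319/223242 ≈ 0.44489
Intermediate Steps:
h(D) = 26*D (h(D) = 13*(2*D) = 26*D)
(-310999 + 410318)/(227766 + h(-174)) = (-310999 + 410318)/(227766 + 26*(-174)) = 99319/(227766 - 4524) = 99319/223242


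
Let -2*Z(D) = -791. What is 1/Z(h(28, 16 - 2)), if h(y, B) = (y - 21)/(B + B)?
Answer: 2/791 ≈ 0.0025284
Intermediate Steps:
h(y, B) = (-21 + y)/(2*B) (h(y, B) = (-21 + y)/((2*B)) = (-21 + y)*(1/(2*B)) = (-21 + y)/(2*B))
Z(D) = 791/2 (Z(D) = -½*(-791) = 791/2)
1/Z(h(28, 16 - 2)) = 1/(791/2) = 2/791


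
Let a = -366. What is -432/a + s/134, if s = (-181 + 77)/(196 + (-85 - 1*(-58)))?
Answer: 62468/53131 ≈ 1.1757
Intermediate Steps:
s = -8/13 (s = -104/(196 + (-85 + 58)) = -104/(196 - 27) = -104/169 = -104*1/169 = -8/13 ≈ -0.61539)
-432/a + s/134 = -432/(-366) - 8/13/134 = -432*(-1/366) - 8/13*1/134 = 72/61 - 4/871 = 62468/53131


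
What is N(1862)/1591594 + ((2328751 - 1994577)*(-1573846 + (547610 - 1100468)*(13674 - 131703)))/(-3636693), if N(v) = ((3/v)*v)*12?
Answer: -17352689897050435173934/2894069379321 ≈ -5.9959e+9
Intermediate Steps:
N(v) = 36 (N(v) = 3*12 = 36)
N(1862)/1591594 + ((2328751 - 1994577)*(-1573846 + (547610 - 1100468)*(13674 - 131703)))/(-3636693) = 36/1591594 + ((2328751 - 1994577)*(-1573846 + (547610 - 1100468)*(13674 - 131703)))/(-3636693) = 36*(1/1591594) + (334174*(-1573846 - 552858*(-118029)))*(-1/3636693) = 18/795797 + (334174*(-1573846 + 65253276882))*(-1/3636693) = 18/795797 + (334174*65251703036)*(-1/3636693) = 18/795797 + 21805422610352264*(-1/3636693) = 18/795797 - 21805422610352264/3636693 = -17352689897050435173934/2894069379321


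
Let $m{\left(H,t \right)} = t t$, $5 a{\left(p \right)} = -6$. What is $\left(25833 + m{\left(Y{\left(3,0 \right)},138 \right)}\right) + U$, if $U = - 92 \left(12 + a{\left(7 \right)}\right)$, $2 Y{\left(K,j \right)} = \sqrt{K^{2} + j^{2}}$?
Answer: $\frac{219417}{5} \approx 43883.0$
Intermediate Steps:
$a{\left(p \right)} = - \frac{6}{5}$ ($a{\left(p \right)} = \frac{1}{5} \left(-6\right) = - \frac{6}{5}$)
$Y{\left(K,j \right)} = \frac{\sqrt{K^{2} + j^{2}}}{2}$
$U = - \frac{4968}{5}$ ($U = - 92 \left(12 - \frac{6}{5}\right) = \left(-92\right) \frac{54}{5} = - \frac{4968}{5} \approx -993.6$)
$m{\left(H,t \right)} = t^{2}$
$\left(25833 + m{\left(Y{\left(3,0 \right)},138 \right)}\right) + U = \left(25833 + 138^{2}\right) - \frac{4968}{5} = \left(25833 + 19044\right) - \frac{4968}{5} = 44877 - \frac{4968}{5} = \frac{219417}{5}$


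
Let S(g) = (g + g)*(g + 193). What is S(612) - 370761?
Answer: 614559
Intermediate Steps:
S(g) = 2*g*(193 + g) (S(g) = (2*g)*(193 + g) = 2*g*(193 + g))
S(612) - 370761 = 2*612*(193 + 612) - 370761 = 2*612*805 - 370761 = 985320 - 370761 = 614559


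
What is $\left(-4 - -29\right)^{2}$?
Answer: $625$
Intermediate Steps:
$\left(-4 - -29\right)^{2} = \left(-4 + 29\right)^{2} = 25^{2} = 625$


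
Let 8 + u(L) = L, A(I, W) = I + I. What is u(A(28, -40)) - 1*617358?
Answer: -617310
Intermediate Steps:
A(I, W) = 2*I
u(L) = -8 + L
u(A(28, -40)) - 1*617358 = (-8 + 2*28) - 1*617358 = (-8 + 56) - 617358 = 48 - 617358 = -617310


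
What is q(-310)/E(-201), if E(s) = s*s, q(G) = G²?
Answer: 96100/40401 ≈ 2.3787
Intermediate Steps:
E(s) = s²
q(-310)/E(-201) = (-310)²/((-201)²) = 96100/40401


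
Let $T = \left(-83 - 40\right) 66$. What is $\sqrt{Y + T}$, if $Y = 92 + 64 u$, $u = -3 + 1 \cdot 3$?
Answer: $i \sqrt{8026} \approx 89.588 i$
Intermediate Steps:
$u = 0$ ($u = -3 + 3 = 0$)
$Y = 92$ ($Y = 92 + 64 \cdot 0 = 92 + 0 = 92$)
$T = -8118$ ($T = \left(-123\right) 66 = -8118$)
$\sqrt{Y + T} = \sqrt{92 - 8118} = \sqrt{-8026} = i \sqrt{8026}$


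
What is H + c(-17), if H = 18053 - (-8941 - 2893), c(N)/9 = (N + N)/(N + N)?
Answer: 29896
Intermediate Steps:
c(N) = 9 (c(N) = 9*((N + N)/(N + N)) = 9*((2*N)/((2*N))) = 9*((2*N)*(1/(2*N))) = 9*1 = 9)
H = 29887 (H = 18053 - 1*(-11834) = 18053 + 11834 = 29887)
H + c(-17) = 29887 + 9 = 29896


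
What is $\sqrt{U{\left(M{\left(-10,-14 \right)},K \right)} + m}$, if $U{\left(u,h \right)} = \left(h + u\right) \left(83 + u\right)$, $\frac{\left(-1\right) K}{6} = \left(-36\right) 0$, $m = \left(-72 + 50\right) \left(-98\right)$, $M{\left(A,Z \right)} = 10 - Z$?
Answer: $2 \sqrt{1181} \approx 68.731$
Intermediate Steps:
$m = 2156$ ($m = \left(-22\right) \left(-98\right) = 2156$)
$K = 0$ ($K = - 6 \left(\left(-36\right) 0\right) = \left(-6\right) 0 = 0$)
$U{\left(u,h \right)} = \left(83 + u\right) \left(h + u\right)$
$\sqrt{U{\left(M{\left(-10,-14 \right)},K \right)} + m} = \sqrt{\left(\left(10 - -14\right)^{2} + 83 \cdot 0 + 83 \left(10 - -14\right) + 0 \left(10 - -14\right)\right) + 2156} = \sqrt{\left(\left(10 + 14\right)^{2} + 0 + 83 \left(10 + 14\right) + 0 \left(10 + 14\right)\right) + 2156} = \sqrt{\left(24^{2} + 0 + 83 \cdot 24 + 0 \cdot 24\right) + 2156} = \sqrt{\left(576 + 0 + 1992 + 0\right) + 2156} = \sqrt{2568 + 2156} = \sqrt{4724} = 2 \sqrt{1181}$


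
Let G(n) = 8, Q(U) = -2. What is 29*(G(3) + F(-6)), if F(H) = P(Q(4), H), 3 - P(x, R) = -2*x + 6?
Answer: 29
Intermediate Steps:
P(x, R) = -3 + 2*x (P(x, R) = 3 - (-2*x + 6) = 3 - (6 - 2*x) = 3 + (-6 + 2*x) = -3 + 2*x)
F(H) = -7 (F(H) = -3 + 2*(-2) = -3 - 4 = -7)
29*(G(3) + F(-6)) = 29*(8 - 7) = 29*1 = 29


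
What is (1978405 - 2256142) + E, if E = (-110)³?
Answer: -1608737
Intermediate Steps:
E = -1331000
(1978405 - 2256142) + E = (1978405 - 2256142) - 1331000 = -277737 - 1331000 = -1608737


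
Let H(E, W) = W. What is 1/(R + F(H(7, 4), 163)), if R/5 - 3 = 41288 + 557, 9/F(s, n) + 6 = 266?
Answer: 260/54402409 ≈ 4.7792e-6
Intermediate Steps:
F(s, n) = 9/260 (F(s, n) = 9/(-6 + 266) = 9/260)
R = 209240 (R = 15 + 5*(41288 + 557) = 15 + 5*41845 = 15 + 209225 = 209240)
1/(R + F(H(7, 4), 163)) = 1/(209240 + 9/260) = 1/(54402409/260) = 260/54402409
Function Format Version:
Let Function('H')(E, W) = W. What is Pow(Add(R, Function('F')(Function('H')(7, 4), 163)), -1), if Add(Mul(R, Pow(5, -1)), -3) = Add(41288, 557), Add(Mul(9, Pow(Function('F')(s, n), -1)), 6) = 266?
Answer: Rational(260, 54402409) ≈ 4.7792e-6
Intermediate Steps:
Function('F')(s, n) = Rational(9, 260) (Function('F')(s, n) = Mul(9, Pow(Add(-6, 266), -1)) = Mul(9, Pow(260, -1)) = Mul(9, Rational(1, 260)) = Rational(9, 260))
R = 209240 (R = Add(15, Mul(5, Add(41288, 557))) = Add(15, Mul(5, 41845)) = Add(15, 209225) = 209240)
Pow(Add(R, Function('F')(Function('H')(7, 4), 163)), -1) = Pow(Add(209240, Rational(9, 260)), -1) = Pow(Rational(54402409, 260), -1) = Rational(260, 54402409)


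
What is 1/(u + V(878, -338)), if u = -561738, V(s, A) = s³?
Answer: 1/676274414 ≈ 1.4787e-9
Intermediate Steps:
1/(u + V(878, -338)) = 1/(-561738 + 878³) = 1/(-561738 + 676836152) = 1/676274414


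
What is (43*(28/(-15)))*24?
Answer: -9632/5 ≈ -1926.4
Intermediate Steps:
(43*(28/(-15)))*24 = (43*(28*(-1/15)))*24 = (43*(-28/15))*24 = -1204/15*24 = -9632/5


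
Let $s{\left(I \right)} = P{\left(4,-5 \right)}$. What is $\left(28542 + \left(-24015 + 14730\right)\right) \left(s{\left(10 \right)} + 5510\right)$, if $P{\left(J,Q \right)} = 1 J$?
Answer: $106183098$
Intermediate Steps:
$P{\left(J,Q \right)} = J$
$s{\left(I \right)} = 4$
$\left(28542 + \left(-24015 + 14730\right)\right) \left(s{\left(10 \right)} + 5510\right) = \left(28542 + \left(-24015 + 14730\right)\right) \left(4 + 5510\right) = \left(28542 - 9285\right) 5514 = 19257 \cdot 5514 = 106183098$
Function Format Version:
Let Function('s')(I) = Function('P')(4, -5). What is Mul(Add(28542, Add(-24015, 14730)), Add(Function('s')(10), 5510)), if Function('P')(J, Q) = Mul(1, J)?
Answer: 106183098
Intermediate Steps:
Function('P')(J, Q) = J
Function('s')(I) = 4
Mul(Add(28542, Add(-24015, 14730)), Add(Function('s')(10), 5510)) = Mul(Add(28542, Add(-24015, 14730)), Add(4, 5510)) = Mul(Add(28542, -9285), 5514) = Mul(19257, 5514) = 106183098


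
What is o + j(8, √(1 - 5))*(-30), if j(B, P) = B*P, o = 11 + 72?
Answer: 83 - 480*I ≈ 83.0 - 480.0*I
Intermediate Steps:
o = 83
o + j(8, √(1 - 5))*(-30) = 83 + (8*√(1 - 5))*(-30) = 83 + (8*√(-4))*(-30) = 83 + (8*(2*I))*(-30) = 83 + (16*I)*(-30) = 83 - 480*I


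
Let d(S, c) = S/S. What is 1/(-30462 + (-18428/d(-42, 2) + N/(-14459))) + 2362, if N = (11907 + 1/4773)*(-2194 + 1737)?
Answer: 7908126766053845/3348063859046 ≈ 2362.0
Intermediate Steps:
N = -25972275184/4773 (N = (11907 + 1/4773)*(-457) = (56832112/4773)*(-457) = -25972275184/4773 ≈ -5.4415e+6)
d(S, c) = 1
1/(-30462 + (-18428/d(-42, 2) + N/(-14459))) + 2362 = 1/(-30462 + (-18428/1 - 25972275184/4773/(-14459))) + 2362 = 1/(-30462 + (-18428*1 - 25972275184/4773*(-1/14459))) + 2362 = 1/(-30462 + (-18428 + 25972275184/69012807)) + 2362 = 1/(-30462 - 1245795732212/69012807) + 2362 = 1/(-3348063859046/69012807) + 2362 = -69012807/3348063859046 + 2362 = 7908126766053845/3348063859046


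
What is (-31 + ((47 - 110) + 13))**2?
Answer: 6561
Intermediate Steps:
(-31 + ((47 - 110) + 13))**2 = (-31 + (-63 + 13))**2 = (-31 - 50)**2 = (-81)**2 = 6561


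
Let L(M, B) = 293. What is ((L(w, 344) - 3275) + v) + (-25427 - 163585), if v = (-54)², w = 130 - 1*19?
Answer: -189078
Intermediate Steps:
w = 111 (w = 130 - 19 = 111)
v = 2916
((L(w, 344) - 3275) + v) + (-25427 - 163585) = ((293 - 3275) + 2916) + (-25427 - 163585) = (-2982 + 2916) - 189012 = -66 - 189012 = -189078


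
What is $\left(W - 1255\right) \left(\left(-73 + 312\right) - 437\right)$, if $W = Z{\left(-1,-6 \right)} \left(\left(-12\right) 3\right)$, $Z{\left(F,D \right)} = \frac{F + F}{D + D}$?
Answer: $249678$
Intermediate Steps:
$Z{\left(F,D \right)} = \frac{F}{D}$ ($Z{\left(F,D \right)} = \frac{2 F}{2 D} = 2 F \frac{1}{2 D} = \frac{F}{D}$)
$W = -6$ ($W = - \frac{1}{-6} \left(\left(-12\right) 3\right) = \left(-1\right) \left(- \frac{1}{6}\right) \left(-36\right) = \frac{1}{6} \left(-36\right) = -6$)
$\left(W - 1255\right) \left(\left(-73 + 312\right) - 437\right) = \left(-6 - 1255\right) \left(\left(-73 + 312\right) - 437\right) = - 1261 \left(239 - 437\right) = \left(-1261\right) \left(-198\right) = 249678$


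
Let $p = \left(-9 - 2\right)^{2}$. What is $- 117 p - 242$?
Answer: $-14399$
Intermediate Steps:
$p = 121$ ($p = \left(-11\right)^{2} = 121$)
$- 117 p - 242 = \left(-117\right) 121 - 242 = -14157 - 242 = -14399$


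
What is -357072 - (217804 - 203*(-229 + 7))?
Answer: -619942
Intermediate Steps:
-357072 - (217804 - 203*(-229 + 7)) = -357072 - (217804 - 203*(-222)) = -357072 - (217804 + 45066) = -357072 - 1*262870 = -357072 - 262870 = -619942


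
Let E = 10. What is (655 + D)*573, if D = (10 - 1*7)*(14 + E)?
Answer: 416571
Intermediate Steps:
D = 72 (D = (10 - 1*7)*(14 + 10) = (10 - 7)*24 = 3*24 = 72)
(655 + D)*573 = (655 + 72)*573 = 727*573 = 416571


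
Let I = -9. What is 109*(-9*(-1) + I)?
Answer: 0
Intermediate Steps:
109*(-9*(-1) + I) = 109*(-9*(-1) - 9) = 109*(9 - 9) = 109*0 = 0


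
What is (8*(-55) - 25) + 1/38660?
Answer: -17976899/38660 ≈ -465.00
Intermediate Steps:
(8*(-55) - 25) + 1/38660 = (-440 - 25) + 1/38660 = -465 + 1/38660 = -17976899/38660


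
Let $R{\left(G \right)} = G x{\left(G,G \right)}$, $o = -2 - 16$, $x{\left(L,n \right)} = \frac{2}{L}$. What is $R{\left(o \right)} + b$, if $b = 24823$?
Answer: $24825$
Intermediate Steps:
$o = -18$ ($o = -2 - 16 = -18$)
$R{\left(G \right)} = 2$ ($R{\left(G \right)} = G \frac{2}{G} = 2$)
$R{\left(o \right)} + b = 2 + 24823 = 24825$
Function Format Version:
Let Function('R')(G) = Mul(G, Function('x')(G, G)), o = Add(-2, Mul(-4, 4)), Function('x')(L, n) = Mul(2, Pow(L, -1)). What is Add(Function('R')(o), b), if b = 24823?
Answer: 24825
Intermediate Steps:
o = -18 (o = Add(-2, -16) = -18)
Function('R')(G) = 2 (Function('R')(G) = Mul(G, Mul(2, Pow(G, -1))) = 2)
Add(Function('R')(o), b) = Add(2, 24823) = 24825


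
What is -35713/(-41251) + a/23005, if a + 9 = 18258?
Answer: 22174184/13365905 ≈ 1.6590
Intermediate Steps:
a = 18249 (a = -9 + 18258 = 18249)
-35713/(-41251) + a/23005 = -35713/(-41251) + 18249/23005 = -35713*(-1/41251) + 18249*(1/23005) = 503/581 + 18249/23005 = 22174184/13365905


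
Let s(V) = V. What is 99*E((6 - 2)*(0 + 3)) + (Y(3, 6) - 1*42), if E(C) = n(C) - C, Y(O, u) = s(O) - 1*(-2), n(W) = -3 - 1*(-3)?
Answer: -1225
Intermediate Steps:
n(W) = 0 (n(W) = -3 + 3 = 0)
Y(O, u) = 2 + O (Y(O, u) = O - 1*(-2) = O + 2 = 2 + O)
E(C) = -C (E(C) = 0 - C = -C)
99*E((6 - 2)*(0 + 3)) + (Y(3, 6) - 1*42) = 99*(-(6 - 2)*(0 + 3)) + ((2 + 3) - 1*42) = 99*(-4*3) + (5 - 42) = 99*(-1*12) - 37 = 99*(-12) - 37 = -1188 - 37 = -1225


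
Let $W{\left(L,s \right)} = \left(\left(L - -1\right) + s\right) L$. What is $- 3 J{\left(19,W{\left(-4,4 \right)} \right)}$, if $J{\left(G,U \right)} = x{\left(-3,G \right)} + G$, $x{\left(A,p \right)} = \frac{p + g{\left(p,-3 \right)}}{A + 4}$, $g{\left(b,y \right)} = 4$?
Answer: $-126$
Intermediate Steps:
$x{\left(A,p \right)} = \frac{4 + p}{4 + A}$ ($x{\left(A,p \right)} = \frac{p + 4}{A + 4} = \frac{4 + p}{4 + A}$)
$W{\left(L,s \right)} = L \left(1 + L + s\right)$ ($W{\left(L,s \right)} = \left(\left(L + 1\right) + s\right) L = \left(\left(1 + L\right) + s\right) L = \left(1 + L + s\right) L = L \left(1 + L + s\right)$)
$J{\left(G,U \right)} = 4 + 2 G$ ($J{\left(G,U \right)} = \frac{4 + G}{4 - 3} + G = \frac{4 + G}{1} + G = 1 \left(4 + G\right) + G = \left(4 + G\right) + G = 4 + 2 G$)
$- 3 J{\left(19,W{\left(-4,4 \right)} \right)} = - 3 \left(4 + 2 \cdot 19\right) = - 3 \left(4 + 38\right) = \left(-3\right) 42 = -126$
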